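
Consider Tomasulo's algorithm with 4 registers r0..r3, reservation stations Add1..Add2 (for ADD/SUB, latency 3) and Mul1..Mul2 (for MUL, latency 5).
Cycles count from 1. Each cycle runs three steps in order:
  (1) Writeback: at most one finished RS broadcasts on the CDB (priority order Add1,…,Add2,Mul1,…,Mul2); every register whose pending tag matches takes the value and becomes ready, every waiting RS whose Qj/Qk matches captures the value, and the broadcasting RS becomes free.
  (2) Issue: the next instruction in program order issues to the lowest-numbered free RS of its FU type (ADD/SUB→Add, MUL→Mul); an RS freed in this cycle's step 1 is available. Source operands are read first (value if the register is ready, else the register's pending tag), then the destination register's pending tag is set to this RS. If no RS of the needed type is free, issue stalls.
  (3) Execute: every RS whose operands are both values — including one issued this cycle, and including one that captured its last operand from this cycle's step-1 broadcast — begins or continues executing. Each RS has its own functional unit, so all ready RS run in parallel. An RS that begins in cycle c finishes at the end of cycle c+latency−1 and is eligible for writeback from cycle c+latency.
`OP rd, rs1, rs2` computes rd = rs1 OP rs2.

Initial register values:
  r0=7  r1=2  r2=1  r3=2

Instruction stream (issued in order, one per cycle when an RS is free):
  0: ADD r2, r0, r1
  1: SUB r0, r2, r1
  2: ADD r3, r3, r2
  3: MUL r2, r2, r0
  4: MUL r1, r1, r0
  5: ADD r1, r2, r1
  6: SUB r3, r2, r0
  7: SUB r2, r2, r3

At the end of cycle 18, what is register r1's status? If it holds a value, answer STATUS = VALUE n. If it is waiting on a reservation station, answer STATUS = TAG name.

STATUS = VALUE 77

c1: issue ADD r2<-Add1 | r0:7,r1:2,r2:Add1,r3:2
c2: issue SUB r0<-Add2 | r0:Add2,r1:2,r2:Add1,r3:2
c3: stall | r0:Add2,r1:2,r2:Add1,r3:2
c4: CDB Add1=9; issue ADD r3<-Add1 | r0:Add2,r1:2,r2:9,r3:Add1
c5: issue MUL r2<-Mul1 | r0:Add2,r1:2,r2:Mul1,r3:Add1
c6: issue MUL r1<-Mul2 | r0:Add2,r1:Mul2,r2:Mul1,r3:Add1
c7: CDB Add1=11; issue ADD r1<-Add1 | r0:Add2,r1:Add1,r2:Mul1,r3:11
c8: CDB Add2=7; issue SUB r3<-Add2 | r0:7,r1:Add1,r2:Mul1,r3:Add2
c9: stall | r0:7,r1:Add1,r2:Mul1,r3:Add2
c10: stall | r0:7,r1:Add1,r2:Mul1,r3:Add2
c11: stall | r0:7,r1:Add1,r2:Mul1,r3:Add2
c12: stall | r0:7,r1:Add1,r2:Mul1,r3:Add2
c13: CDB Mul1=63; stall | r0:7,r1:Add1,r2:63,r3:Add2
c14: CDB Mul2=14; stall | r0:7,r1:Add1,r2:63,r3:Add2
c15: stall | r0:7,r1:Add1,r2:63,r3:Add2
c16: CDB Add2=56; issue SUB r2<-Add2 | r0:7,r1:Add1,r2:Add2,r3:56
c17: CDB Add1=77 | r0:7,r1:77,r2:Add2,r3:56
c18: - | r0:7,r1:77,r2:Add2,r3:56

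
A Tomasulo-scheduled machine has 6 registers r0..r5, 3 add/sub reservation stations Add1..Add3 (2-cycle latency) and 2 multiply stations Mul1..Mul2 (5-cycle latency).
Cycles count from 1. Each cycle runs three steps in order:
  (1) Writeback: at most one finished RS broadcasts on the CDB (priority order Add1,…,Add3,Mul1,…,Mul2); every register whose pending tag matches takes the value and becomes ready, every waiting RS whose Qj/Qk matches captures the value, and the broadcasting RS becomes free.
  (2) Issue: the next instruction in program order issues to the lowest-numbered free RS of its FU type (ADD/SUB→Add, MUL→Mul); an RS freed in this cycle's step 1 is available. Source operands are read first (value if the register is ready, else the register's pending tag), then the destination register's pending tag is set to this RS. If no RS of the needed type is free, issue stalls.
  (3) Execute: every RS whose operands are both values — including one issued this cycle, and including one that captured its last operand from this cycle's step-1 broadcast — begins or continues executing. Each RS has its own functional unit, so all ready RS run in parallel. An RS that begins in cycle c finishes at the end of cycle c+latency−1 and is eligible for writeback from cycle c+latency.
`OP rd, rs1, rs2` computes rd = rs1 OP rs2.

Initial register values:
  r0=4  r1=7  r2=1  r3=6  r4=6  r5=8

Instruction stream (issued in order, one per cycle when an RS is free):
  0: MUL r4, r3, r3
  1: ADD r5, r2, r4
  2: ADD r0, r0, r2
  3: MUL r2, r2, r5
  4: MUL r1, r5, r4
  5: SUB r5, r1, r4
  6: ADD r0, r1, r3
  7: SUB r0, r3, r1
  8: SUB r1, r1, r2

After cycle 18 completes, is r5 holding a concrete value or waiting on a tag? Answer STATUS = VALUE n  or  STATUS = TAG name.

STATUS = VALUE 1296

c1: issue MUL r4<-Mul1 | r0:4,r1:7,r2:1,r3:6,r4:Mul1,r5:8
c2: issue ADD r5<-Add1 | r0:4,r1:7,r2:1,r3:6,r4:Mul1,r5:Add1
c3: issue ADD r0<-Add2 | r0:Add2,r1:7,r2:1,r3:6,r4:Mul1,r5:Add1
c4: issue MUL r2<-Mul2 | r0:Add2,r1:7,r2:Mul2,r3:6,r4:Mul1,r5:Add1
c5: CDB Add2=5; stall | r0:5,r1:7,r2:Mul2,r3:6,r4:Mul1,r5:Add1
c6: CDB Mul1=36; issue MUL r1<-Mul1 | r0:5,r1:Mul1,r2:Mul2,r3:6,r4:36,r5:Add1
c7: issue SUB r5<-Add2 | r0:5,r1:Mul1,r2:Mul2,r3:6,r4:36,r5:Add2
c8: CDB Add1=37; issue ADD r0<-Add1 | r0:Add1,r1:Mul1,r2:Mul2,r3:6,r4:36,r5:Add2
c9: issue SUB r0<-Add3 | r0:Add3,r1:Mul1,r2:Mul2,r3:6,r4:36,r5:Add2
c10: stall | r0:Add3,r1:Mul1,r2:Mul2,r3:6,r4:36,r5:Add2
c11: stall | r0:Add3,r1:Mul1,r2:Mul2,r3:6,r4:36,r5:Add2
c12: stall | r0:Add3,r1:Mul1,r2:Mul2,r3:6,r4:36,r5:Add2
c13: CDB Mul1=1332; stall | r0:Add3,r1:1332,r2:Mul2,r3:6,r4:36,r5:Add2
c14: CDB Mul2=37; stall | r0:Add3,r1:1332,r2:37,r3:6,r4:36,r5:Add2
c15: CDB Add1=1338; issue SUB r1<-Add1 | r0:Add3,r1:Add1,r2:37,r3:6,r4:36,r5:Add2
c16: CDB Add2=1296 | r0:Add3,r1:Add1,r2:37,r3:6,r4:36,r5:1296
c17: CDB Add1=1295 | r0:Add3,r1:1295,r2:37,r3:6,r4:36,r5:1296
c18: CDB Add3=-1326 | r0:-1326,r1:1295,r2:37,r3:6,r4:36,r5:1296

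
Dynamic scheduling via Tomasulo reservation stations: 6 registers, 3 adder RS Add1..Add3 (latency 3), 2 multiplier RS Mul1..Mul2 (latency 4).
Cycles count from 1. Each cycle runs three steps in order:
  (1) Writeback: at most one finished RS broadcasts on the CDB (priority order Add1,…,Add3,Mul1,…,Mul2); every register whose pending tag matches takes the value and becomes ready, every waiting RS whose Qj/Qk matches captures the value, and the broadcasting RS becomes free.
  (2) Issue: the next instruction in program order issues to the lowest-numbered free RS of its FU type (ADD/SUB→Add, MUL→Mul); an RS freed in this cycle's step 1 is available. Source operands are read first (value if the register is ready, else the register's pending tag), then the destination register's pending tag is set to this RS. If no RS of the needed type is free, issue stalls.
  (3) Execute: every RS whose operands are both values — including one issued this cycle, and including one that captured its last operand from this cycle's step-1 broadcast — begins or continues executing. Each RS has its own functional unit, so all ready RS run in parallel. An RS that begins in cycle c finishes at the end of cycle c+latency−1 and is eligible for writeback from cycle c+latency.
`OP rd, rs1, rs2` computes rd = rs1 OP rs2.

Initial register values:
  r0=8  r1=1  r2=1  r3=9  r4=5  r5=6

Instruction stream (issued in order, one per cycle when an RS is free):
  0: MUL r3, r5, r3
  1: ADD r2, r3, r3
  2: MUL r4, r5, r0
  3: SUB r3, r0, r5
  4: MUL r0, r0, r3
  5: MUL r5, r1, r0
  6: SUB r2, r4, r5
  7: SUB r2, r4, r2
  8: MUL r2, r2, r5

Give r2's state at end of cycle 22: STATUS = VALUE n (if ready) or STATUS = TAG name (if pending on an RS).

c1: issue MUL r3<-Mul1 | r0:8,r1:1,r2:1,r3:Mul1,r4:5,r5:6
c2: issue ADD r2<-Add1 | r0:8,r1:1,r2:Add1,r3:Mul1,r4:5,r5:6
c3: issue MUL r4<-Mul2 | r0:8,r1:1,r2:Add1,r3:Mul1,r4:Mul2,r5:6
c4: issue SUB r3<-Add2 | r0:8,r1:1,r2:Add1,r3:Add2,r4:Mul2,r5:6
c5: CDB Mul1=54; issue MUL r0<-Mul1 | r0:Mul1,r1:1,r2:Add1,r3:Add2,r4:Mul2,r5:6
c6: stall | r0:Mul1,r1:1,r2:Add1,r3:Add2,r4:Mul2,r5:6
c7: CDB Add2=2; stall | r0:Mul1,r1:1,r2:Add1,r3:2,r4:Mul2,r5:6
c8: CDB Add1=108; stall | r0:Mul1,r1:1,r2:108,r3:2,r4:Mul2,r5:6
c9: CDB Mul2=48; issue MUL r5<-Mul2 | r0:Mul1,r1:1,r2:108,r3:2,r4:48,r5:Mul2
c10: issue SUB r2<-Add1 | r0:Mul1,r1:1,r2:Add1,r3:2,r4:48,r5:Mul2
c11: CDB Mul1=16; issue SUB r2<-Add2 | r0:16,r1:1,r2:Add2,r3:2,r4:48,r5:Mul2
c12: issue MUL r2<-Mul1 | r0:16,r1:1,r2:Mul1,r3:2,r4:48,r5:Mul2
c13: - | r0:16,r1:1,r2:Mul1,r3:2,r4:48,r5:Mul2
c14: - | r0:16,r1:1,r2:Mul1,r3:2,r4:48,r5:Mul2
c15: CDB Mul2=16 | r0:16,r1:1,r2:Mul1,r3:2,r4:48,r5:16
c16: - | r0:16,r1:1,r2:Mul1,r3:2,r4:48,r5:16
c17: - | r0:16,r1:1,r2:Mul1,r3:2,r4:48,r5:16
c18: CDB Add1=32 | r0:16,r1:1,r2:Mul1,r3:2,r4:48,r5:16
c19: - | r0:16,r1:1,r2:Mul1,r3:2,r4:48,r5:16
c20: - | r0:16,r1:1,r2:Mul1,r3:2,r4:48,r5:16
c21: CDB Add2=16 | r0:16,r1:1,r2:Mul1,r3:2,r4:48,r5:16
c22: - | r0:16,r1:1,r2:Mul1,r3:2,r4:48,r5:16

STATUS = TAG Mul1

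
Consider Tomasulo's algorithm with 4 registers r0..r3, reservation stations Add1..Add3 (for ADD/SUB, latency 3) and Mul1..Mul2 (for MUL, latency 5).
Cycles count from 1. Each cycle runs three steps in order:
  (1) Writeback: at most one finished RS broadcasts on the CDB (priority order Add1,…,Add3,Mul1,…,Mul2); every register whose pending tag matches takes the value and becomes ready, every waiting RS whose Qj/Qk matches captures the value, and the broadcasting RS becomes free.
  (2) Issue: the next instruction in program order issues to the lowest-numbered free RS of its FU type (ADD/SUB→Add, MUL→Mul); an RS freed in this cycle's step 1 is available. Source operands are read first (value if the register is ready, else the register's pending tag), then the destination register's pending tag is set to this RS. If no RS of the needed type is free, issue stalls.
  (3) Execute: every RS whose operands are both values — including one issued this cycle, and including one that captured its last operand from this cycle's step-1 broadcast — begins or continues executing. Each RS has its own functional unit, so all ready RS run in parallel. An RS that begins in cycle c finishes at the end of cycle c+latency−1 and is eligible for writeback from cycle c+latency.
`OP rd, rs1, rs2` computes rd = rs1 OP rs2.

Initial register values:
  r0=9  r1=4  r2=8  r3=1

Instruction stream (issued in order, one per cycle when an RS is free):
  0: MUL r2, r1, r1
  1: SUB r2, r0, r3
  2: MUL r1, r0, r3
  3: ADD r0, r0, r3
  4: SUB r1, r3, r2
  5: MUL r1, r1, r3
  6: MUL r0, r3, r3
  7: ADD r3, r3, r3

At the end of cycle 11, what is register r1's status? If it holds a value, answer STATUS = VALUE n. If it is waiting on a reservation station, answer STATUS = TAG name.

STATUS = TAG Mul1

c1: issue MUL r2<-Mul1 | r0:9,r1:4,r2:Mul1,r3:1
c2: issue SUB r2<-Add1 | r0:9,r1:4,r2:Add1,r3:1
c3: issue MUL r1<-Mul2 | r0:9,r1:Mul2,r2:Add1,r3:1
c4: issue ADD r0<-Add2 | r0:Add2,r1:Mul2,r2:Add1,r3:1
c5: CDB Add1=8; issue SUB r1<-Add1 | r0:Add2,r1:Add1,r2:8,r3:1
c6: CDB Mul1=16; issue MUL r1<-Mul1 | r0:Add2,r1:Mul1,r2:8,r3:1
c7: CDB Add2=10; stall | r0:10,r1:Mul1,r2:8,r3:1
c8: CDB Add1=-7; stall | r0:10,r1:Mul1,r2:8,r3:1
c9: CDB Mul2=9; issue MUL r0<-Mul2 | r0:Mul2,r1:Mul1,r2:8,r3:1
c10: issue ADD r3<-Add1 | r0:Mul2,r1:Mul1,r2:8,r3:Add1
c11: - | r0:Mul2,r1:Mul1,r2:8,r3:Add1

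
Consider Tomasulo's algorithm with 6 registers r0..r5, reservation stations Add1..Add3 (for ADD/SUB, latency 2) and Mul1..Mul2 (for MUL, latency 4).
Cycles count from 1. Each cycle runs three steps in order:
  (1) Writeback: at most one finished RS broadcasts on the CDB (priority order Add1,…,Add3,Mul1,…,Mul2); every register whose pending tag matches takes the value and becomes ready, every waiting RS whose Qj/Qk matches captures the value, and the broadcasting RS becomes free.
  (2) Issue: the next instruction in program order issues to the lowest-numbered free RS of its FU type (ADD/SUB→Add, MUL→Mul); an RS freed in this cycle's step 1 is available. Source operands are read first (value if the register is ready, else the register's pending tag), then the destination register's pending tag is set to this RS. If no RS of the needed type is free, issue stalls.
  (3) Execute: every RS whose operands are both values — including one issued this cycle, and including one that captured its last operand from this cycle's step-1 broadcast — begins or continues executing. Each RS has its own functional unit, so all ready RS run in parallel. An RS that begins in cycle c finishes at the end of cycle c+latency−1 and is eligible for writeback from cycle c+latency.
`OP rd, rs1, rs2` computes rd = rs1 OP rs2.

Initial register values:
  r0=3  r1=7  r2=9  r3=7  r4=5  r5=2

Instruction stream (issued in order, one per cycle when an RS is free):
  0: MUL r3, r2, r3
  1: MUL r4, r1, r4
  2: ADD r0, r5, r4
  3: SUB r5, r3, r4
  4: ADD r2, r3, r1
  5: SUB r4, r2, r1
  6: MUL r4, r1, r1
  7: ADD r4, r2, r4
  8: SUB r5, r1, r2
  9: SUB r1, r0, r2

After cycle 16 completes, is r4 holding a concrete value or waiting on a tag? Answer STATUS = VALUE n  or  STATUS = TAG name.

cycle 1: issue MUL r3<-Mul1 // r0:3,r1:7,r2:9,r3:Mul1,r4:5,r5:2
cycle 2: issue MUL r4<-Mul2 // r0:3,r1:7,r2:9,r3:Mul1,r4:Mul2,r5:2
cycle 3: issue ADD r0<-Add1 // r0:Add1,r1:7,r2:9,r3:Mul1,r4:Mul2,r5:2
cycle 4: issue SUB r5<-Add2 // r0:Add1,r1:7,r2:9,r3:Mul1,r4:Mul2,r5:Add2
cycle 5: CDB Mul1=63; issue ADD r2<-Add3 // r0:Add1,r1:7,r2:Add3,r3:63,r4:Mul2,r5:Add2
cycle 6: CDB Mul2=35; stall // r0:Add1,r1:7,r2:Add3,r3:63,r4:35,r5:Add2
cycle 7: CDB Add3=70; issue SUB r4<-Add3 // r0:Add1,r1:7,r2:70,r3:63,r4:Add3,r5:Add2
cycle 8: CDB Add1=37; issue MUL r4<-Mul1 // r0:37,r1:7,r2:70,r3:63,r4:Mul1,r5:Add2
cycle 9: CDB Add2=28; issue ADD r4<-Add1 // r0:37,r1:7,r2:70,r3:63,r4:Add1,r5:28
cycle 10: CDB Add3=63; issue SUB r5<-Add2 // r0:37,r1:7,r2:70,r3:63,r4:Add1,r5:Add2
cycle 11: issue SUB r1<-Add3 // r0:37,r1:Add3,r2:70,r3:63,r4:Add1,r5:Add2
cycle 12: CDB Add2=-63 // r0:37,r1:Add3,r2:70,r3:63,r4:Add1,r5:-63
cycle 13: CDB Add3=-33 // r0:37,r1:-33,r2:70,r3:63,r4:Add1,r5:-63
cycle 14: CDB Mul1=49 // r0:37,r1:-33,r2:70,r3:63,r4:Add1,r5:-63
cycle 15: - // r0:37,r1:-33,r2:70,r3:63,r4:Add1,r5:-63
cycle 16: CDB Add1=119 // r0:37,r1:-33,r2:70,r3:63,r4:119,r5:-63

STATUS = VALUE 119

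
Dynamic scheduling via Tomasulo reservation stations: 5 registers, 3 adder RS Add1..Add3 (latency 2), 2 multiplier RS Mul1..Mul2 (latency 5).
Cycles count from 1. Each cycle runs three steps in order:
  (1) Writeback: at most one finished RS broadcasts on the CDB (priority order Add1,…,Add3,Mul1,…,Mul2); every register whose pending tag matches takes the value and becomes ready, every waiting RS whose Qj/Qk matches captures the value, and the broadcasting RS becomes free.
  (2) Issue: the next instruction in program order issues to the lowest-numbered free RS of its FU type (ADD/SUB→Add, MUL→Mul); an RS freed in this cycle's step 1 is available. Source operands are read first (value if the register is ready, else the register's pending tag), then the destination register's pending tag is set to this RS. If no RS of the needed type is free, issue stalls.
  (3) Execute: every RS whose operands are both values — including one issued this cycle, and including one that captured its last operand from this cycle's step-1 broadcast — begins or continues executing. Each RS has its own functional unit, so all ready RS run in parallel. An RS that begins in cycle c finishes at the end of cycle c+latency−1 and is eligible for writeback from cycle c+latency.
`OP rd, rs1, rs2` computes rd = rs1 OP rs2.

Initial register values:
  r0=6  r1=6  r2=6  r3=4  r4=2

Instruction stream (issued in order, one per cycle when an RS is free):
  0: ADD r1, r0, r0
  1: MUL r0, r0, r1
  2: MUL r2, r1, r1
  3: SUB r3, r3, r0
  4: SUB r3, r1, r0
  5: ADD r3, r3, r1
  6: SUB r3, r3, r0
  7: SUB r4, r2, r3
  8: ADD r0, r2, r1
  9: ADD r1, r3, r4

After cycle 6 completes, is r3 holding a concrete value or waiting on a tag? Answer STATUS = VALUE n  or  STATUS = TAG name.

c1: issue ADD r1<-Add1 | r0:6,r1:Add1,r2:6,r3:4,r4:2
c2: issue MUL r0<-Mul1 | r0:Mul1,r1:Add1,r2:6,r3:4,r4:2
c3: CDB Add1=12; issue MUL r2<-Mul2 | r0:Mul1,r1:12,r2:Mul2,r3:4,r4:2
c4: issue SUB r3<-Add1 | r0:Mul1,r1:12,r2:Mul2,r3:Add1,r4:2
c5: issue SUB r3<-Add2 | r0:Mul1,r1:12,r2:Mul2,r3:Add2,r4:2
c6: issue ADD r3<-Add3 | r0:Mul1,r1:12,r2:Mul2,r3:Add3,r4:2

STATUS = TAG Add3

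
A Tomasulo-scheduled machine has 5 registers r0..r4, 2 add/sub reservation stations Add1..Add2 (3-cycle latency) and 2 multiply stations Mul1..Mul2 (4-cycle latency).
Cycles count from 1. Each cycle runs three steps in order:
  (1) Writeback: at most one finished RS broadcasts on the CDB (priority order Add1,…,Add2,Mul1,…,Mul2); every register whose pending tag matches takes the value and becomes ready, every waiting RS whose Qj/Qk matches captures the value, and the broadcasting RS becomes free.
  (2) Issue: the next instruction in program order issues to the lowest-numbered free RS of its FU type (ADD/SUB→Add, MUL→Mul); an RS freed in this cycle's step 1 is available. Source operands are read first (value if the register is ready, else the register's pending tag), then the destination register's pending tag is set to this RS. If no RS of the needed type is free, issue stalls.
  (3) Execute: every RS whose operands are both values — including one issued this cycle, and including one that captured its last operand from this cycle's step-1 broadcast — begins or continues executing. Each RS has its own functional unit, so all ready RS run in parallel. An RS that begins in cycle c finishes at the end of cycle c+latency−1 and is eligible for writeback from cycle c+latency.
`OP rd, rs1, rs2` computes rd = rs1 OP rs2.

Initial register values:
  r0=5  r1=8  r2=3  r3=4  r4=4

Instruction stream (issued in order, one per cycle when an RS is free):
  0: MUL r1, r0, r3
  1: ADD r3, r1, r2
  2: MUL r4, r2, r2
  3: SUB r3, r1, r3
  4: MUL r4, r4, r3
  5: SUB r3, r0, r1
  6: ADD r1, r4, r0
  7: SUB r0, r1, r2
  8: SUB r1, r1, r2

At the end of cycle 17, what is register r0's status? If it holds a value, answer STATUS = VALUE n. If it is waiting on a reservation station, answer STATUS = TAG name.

STATUS = TAG Add2

  c1: issue MUL r1<-Mul1  regs: r0:5,r1:Mul1,r2:3,r3:4,r4:4
  c2: issue ADD r3<-Add1  regs: r0:5,r1:Mul1,r2:3,r3:Add1,r4:4
  c3: issue MUL r4<-Mul2  regs: r0:5,r1:Mul1,r2:3,r3:Add1,r4:Mul2
  c4: issue SUB r3<-Add2  regs: r0:5,r1:Mul1,r2:3,r3:Add2,r4:Mul2
  c5: CDB Mul1=20; issue MUL r4<-Mul1  regs: r0:5,r1:20,r2:3,r3:Add2,r4:Mul1
  c6: stall  regs: r0:5,r1:20,r2:3,r3:Add2,r4:Mul1
  c7: CDB Mul2=9; stall  regs: r0:5,r1:20,r2:3,r3:Add2,r4:Mul1
  c8: CDB Add1=23; issue SUB r3<-Add1  regs: r0:5,r1:20,r2:3,r3:Add1,r4:Mul1
  c9: stall  regs: r0:5,r1:20,r2:3,r3:Add1,r4:Mul1
  c10: stall  regs: r0:5,r1:20,r2:3,r3:Add1,r4:Mul1
  c11: CDB Add1=-15; issue ADD r1<-Add1  regs: r0:5,r1:Add1,r2:3,r3:-15,r4:Mul1
  c12: CDB Add2=-3; issue SUB r0<-Add2  regs: r0:Add2,r1:Add1,r2:3,r3:-15,r4:Mul1
  c13: stall  regs: r0:Add2,r1:Add1,r2:3,r3:-15,r4:Mul1
  c14: stall  regs: r0:Add2,r1:Add1,r2:3,r3:-15,r4:Mul1
  c15: stall  regs: r0:Add2,r1:Add1,r2:3,r3:-15,r4:Mul1
  c16: CDB Mul1=-27; stall  regs: r0:Add2,r1:Add1,r2:3,r3:-15,r4:-27
  c17: stall  regs: r0:Add2,r1:Add1,r2:3,r3:-15,r4:-27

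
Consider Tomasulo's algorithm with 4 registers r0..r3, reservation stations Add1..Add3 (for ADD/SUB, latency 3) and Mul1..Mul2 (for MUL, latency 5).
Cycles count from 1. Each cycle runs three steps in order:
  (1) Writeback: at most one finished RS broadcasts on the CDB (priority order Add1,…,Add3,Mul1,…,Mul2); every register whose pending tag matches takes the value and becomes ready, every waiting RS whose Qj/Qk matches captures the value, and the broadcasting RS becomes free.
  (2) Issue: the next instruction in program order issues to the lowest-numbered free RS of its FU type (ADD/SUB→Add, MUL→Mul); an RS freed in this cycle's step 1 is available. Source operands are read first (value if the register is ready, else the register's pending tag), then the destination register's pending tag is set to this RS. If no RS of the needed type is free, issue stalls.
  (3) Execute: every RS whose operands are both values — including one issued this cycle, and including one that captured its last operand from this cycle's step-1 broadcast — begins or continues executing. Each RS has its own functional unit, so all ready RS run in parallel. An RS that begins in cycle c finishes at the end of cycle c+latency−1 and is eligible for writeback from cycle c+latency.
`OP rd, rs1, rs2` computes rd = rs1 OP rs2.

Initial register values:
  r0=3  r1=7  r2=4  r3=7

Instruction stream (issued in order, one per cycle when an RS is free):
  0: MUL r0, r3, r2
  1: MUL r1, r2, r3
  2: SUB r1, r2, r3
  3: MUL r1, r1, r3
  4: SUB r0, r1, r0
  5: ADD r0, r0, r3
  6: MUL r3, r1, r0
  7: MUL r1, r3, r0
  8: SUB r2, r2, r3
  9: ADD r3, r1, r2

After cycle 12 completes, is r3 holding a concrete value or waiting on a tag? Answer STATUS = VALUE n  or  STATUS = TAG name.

cycle 1: issue MUL r0<-Mul1 // r0:Mul1,r1:7,r2:4,r3:7
cycle 2: issue MUL r1<-Mul2 // r0:Mul1,r1:Mul2,r2:4,r3:7
cycle 3: issue SUB r1<-Add1 // r0:Mul1,r1:Add1,r2:4,r3:7
cycle 4: stall // r0:Mul1,r1:Add1,r2:4,r3:7
cycle 5: stall // r0:Mul1,r1:Add1,r2:4,r3:7
cycle 6: CDB Add1=-3; stall // r0:Mul1,r1:-3,r2:4,r3:7
cycle 7: CDB Mul1=28; issue MUL r1<-Mul1 // r0:28,r1:Mul1,r2:4,r3:7
cycle 8: CDB Mul2=28; issue SUB r0<-Add1 // r0:Add1,r1:Mul1,r2:4,r3:7
cycle 9: issue ADD r0<-Add2 // r0:Add2,r1:Mul1,r2:4,r3:7
cycle 10: issue MUL r3<-Mul2 // r0:Add2,r1:Mul1,r2:4,r3:Mul2
cycle 11: stall // r0:Add2,r1:Mul1,r2:4,r3:Mul2
cycle 12: CDB Mul1=-21; issue MUL r1<-Mul1 // r0:Add2,r1:Mul1,r2:4,r3:Mul2

STATUS = TAG Mul2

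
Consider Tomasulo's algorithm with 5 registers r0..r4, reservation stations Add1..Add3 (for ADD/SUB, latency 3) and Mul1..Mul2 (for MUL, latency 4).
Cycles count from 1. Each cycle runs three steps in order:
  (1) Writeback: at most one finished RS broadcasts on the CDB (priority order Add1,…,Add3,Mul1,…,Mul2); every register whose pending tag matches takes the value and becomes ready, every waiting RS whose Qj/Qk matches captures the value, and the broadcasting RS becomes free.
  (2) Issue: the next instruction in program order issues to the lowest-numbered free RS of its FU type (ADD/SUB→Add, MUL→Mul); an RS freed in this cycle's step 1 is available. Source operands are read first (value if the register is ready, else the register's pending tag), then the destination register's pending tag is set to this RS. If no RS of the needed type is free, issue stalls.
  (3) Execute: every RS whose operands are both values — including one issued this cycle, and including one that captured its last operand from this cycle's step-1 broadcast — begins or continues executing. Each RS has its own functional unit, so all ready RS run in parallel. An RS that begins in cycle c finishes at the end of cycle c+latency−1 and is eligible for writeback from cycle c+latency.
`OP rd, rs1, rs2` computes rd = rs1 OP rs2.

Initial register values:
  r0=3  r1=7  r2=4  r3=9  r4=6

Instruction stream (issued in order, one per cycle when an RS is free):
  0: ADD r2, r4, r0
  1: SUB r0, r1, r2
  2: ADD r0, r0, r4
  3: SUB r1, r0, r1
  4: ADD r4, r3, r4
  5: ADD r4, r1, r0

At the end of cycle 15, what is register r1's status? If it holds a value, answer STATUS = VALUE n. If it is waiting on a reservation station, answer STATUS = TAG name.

STATUS = VALUE -3

cycle 1: issue ADD r2<-Add1 // r0:3,r1:7,r2:Add1,r3:9,r4:6
cycle 2: issue SUB r0<-Add2 // r0:Add2,r1:7,r2:Add1,r3:9,r4:6
cycle 3: issue ADD r0<-Add3 // r0:Add3,r1:7,r2:Add1,r3:9,r4:6
cycle 4: CDB Add1=9; issue SUB r1<-Add1 // r0:Add3,r1:Add1,r2:9,r3:9,r4:6
cycle 5: stall // r0:Add3,r1:Add1,r2:9,r3:9,r4:6
cycle 6: stall // r0:Add3,r1:Add1,r2:9,r3:9,r4:6
cycle 7: CDB Add2=-2; issue ADD r4<-Add2 // r0:Add3,r1:Add1,r2:9,r3:9,r4:Add2
cycle 8: stall // r0:Add3,r1:Add1,r2:9,r3:9,r4:Add2
cycle 9: stall // r0:Add3,r1:Add1,r2:9,r3:9,r4:Add2
cycle 10: CDB Add2=15; issue ADD r4<-Add2 // r0:Add3,r1:Add1,r2:9,r3:9,r4:Add2
cycle 11: CDB Add3=4 // r0:4,r1:Add1,r2:9,r3:9,r4:Add2
cycle 12: - // r0:4,r1:Add1,r2:9,r3:9,r4:Add2
cycle 13: - // r0:4,r1:Add1,r2:9,r3:9,r4:Add2
cycle 14: CDB Add1=-3 // r0:4,r1:-3,r2:9,r3:9,r4:Add2
cycle 15: - // r0:4,r1:-3,r2:9,r3:9,r4:Add2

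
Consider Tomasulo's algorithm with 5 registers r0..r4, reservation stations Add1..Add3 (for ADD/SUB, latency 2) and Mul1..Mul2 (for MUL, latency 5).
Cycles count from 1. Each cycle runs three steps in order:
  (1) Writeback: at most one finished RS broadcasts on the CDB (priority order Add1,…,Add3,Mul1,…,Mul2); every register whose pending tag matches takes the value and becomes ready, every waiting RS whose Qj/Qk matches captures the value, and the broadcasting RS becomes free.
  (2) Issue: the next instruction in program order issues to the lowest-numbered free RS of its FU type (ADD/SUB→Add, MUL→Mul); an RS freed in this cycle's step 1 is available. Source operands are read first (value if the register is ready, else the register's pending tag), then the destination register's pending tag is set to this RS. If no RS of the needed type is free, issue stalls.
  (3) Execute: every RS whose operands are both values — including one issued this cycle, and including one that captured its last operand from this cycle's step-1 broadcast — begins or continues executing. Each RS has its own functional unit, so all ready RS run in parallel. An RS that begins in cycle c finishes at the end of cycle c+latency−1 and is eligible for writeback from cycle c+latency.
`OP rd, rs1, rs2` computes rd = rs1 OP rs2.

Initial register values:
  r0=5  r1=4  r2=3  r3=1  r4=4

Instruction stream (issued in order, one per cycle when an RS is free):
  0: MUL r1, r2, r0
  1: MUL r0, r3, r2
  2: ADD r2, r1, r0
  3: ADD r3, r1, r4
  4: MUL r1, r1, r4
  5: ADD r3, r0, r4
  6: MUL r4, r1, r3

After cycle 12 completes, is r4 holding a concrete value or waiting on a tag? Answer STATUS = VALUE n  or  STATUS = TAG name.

  c1: issue MUL r1<-Mul1  regs: r0:5,r1:Mul1,r2:3,r3:1,r4:4
  c2: issue MUL r0<-Mul2  regs: r0:Mul2,r1:Mul1,r2:3,r3:1,r4:4
  c3: issue ADD r2<-Add1  regs: r0:Mul2,r1:Mul1,r2:Add1,r3:1,r4:4
  c4: issue ADD r3<-Add2  regs: r0:Mul2,r1:Mul1,r2:Add1,r3:Add2,r4:4
  c5: stall  regs: r0:Mul2,r1:Mul1,r2:Add1,r3:Add2,r4:4
  c6: CDB Mul1=15; issue MUL r1<-Mul1  regs: r0:Mul2,r1:Mul1,r2:Add1,r3:Add2,r4:4
  c7: CDB Mul2=3; issue ADD r3<-Add3  regs: r0:3,r1:Mul1,r2:Add1,r3:Add3,r4:4
  c8: CDB Add2=19; issue MUL r4<-Mul2  regs: r0:3,r1:Mul1,r2:Add1,r3:Add3,r4:Mul2
  c9: CDB Add1=18  regs: r0:3,r1:Mul1,r2:18,r3:Add3,r4:Mul2
  c10: CDB Add3=7  regs: r0:3,r1:Mul1,r2:18,r3:7,r4:Mul2
  c11: CDB Mul1=60  regs: r0:3,r1:60,r2:18,r3:7,r4:Mul2
  c12: -  regs: r0:3,r1:60,r2:18,r3:7,r4:Mul2

STATUS = TAG Mul2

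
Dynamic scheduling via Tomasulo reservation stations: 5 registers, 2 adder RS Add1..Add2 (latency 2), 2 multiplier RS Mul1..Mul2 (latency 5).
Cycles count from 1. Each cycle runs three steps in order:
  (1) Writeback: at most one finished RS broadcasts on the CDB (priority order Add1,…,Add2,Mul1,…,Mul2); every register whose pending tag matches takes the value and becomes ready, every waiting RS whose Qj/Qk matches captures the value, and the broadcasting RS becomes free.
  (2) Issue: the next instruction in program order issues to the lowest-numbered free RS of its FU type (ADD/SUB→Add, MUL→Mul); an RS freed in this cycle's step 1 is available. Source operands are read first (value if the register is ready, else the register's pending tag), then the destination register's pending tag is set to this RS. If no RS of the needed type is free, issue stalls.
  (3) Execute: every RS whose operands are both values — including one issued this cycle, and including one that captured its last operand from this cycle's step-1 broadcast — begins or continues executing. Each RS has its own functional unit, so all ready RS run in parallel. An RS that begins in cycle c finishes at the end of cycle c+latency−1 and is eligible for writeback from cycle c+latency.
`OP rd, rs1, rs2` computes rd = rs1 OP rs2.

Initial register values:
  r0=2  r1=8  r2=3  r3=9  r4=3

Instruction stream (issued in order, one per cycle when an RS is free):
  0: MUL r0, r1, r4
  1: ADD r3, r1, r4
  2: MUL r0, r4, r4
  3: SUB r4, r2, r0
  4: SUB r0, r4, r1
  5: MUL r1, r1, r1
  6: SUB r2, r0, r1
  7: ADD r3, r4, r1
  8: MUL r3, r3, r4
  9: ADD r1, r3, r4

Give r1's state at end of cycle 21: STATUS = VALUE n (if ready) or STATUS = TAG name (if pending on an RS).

c1: issue MUL r0<-Mul1 | r0:Mul1,r1:8,r2:3,r3:9,r4:3
c2: issue ADD r3<-Add1 | r0:Mul1,r1:8,r2:3,r3:Add1,r4:3
c3: issue MUL r0<-Mul2 | r0:Mul2,r1:8,r2:3,r3:Add1,r4:3
c4: CDB Add1=11; issue SUB r4<-Add1 | r0:Mul2,r1:8,r2:3,r3:11,r4:Add1
c5: issue SUB r0<-Add2 | r0:Add2,r1:8,r2:3,r3:11,r4:Add1
c6: CDB Mul1=24; issue MUL r1<-Mul1 | r0:Add2,r1:Mul1,r2:3,r3:11,r4:Add1
c7: stall | r0:Add2,r1:Mul1,r2:3,r3:11,r4:Add1
c8: CDB Mul2=9; stall | r0:Add2,r1:Mul1,r2:3,r3:11,r4:Add1
c9: stall | r0:Add2,r1:Mul1,r2:3,r3:11,r4:Add1
c10: CDB Add1=-6; issue SUB r2<-Add1 | r0:Add2,r1:Mul1,r2:Add1,r3:11,r4:-6
c11: CDB Mul1=64; stall | r0:Add2,r1:64,r2:Add1,r3:11,r4:-6
c12: CDB Add2=-14; issue ADD r3<-Add2 | r0:-14,r1:64,r2:Add1,r3:Add2,r4:-6
c13: issue MUL r3<-Mul1 | r0:-14,r1:64,r2:Add1,r3:Mul1,r4:-6
c14: CDB Add1=-78; issue ADD r1<-Add1 | r0:-14,r1:Add1,r2:-78,r3:Mul1,r4:-6
c15: CDB Add2=58 | r0:-14,r1:Add1,r2:-78,r3:Mul1,r4:-6
c16: - | r0:-14,r1:Add1,r2:-78,r3:Mul1,r4:-6
c17: - | r0:-14,r1:Add1,r2:-78,r3:Mul1,r4:-6
c18: - | r0:-14,r1:Add1,r2:-78,r3:Mul1,r4:-6
c19: - | r0:-14,r1:Add1,r2:-78,r3:Mul1,r4:-6
c20: CDB Mul1=-348 | r0:-14,r1:Add1,r2:-78,r3:-348,r4:-6
c21: - | r0:-14,r1:Add1,r2:-78,r3:-348,r4:-6

STATUS = TAG Add1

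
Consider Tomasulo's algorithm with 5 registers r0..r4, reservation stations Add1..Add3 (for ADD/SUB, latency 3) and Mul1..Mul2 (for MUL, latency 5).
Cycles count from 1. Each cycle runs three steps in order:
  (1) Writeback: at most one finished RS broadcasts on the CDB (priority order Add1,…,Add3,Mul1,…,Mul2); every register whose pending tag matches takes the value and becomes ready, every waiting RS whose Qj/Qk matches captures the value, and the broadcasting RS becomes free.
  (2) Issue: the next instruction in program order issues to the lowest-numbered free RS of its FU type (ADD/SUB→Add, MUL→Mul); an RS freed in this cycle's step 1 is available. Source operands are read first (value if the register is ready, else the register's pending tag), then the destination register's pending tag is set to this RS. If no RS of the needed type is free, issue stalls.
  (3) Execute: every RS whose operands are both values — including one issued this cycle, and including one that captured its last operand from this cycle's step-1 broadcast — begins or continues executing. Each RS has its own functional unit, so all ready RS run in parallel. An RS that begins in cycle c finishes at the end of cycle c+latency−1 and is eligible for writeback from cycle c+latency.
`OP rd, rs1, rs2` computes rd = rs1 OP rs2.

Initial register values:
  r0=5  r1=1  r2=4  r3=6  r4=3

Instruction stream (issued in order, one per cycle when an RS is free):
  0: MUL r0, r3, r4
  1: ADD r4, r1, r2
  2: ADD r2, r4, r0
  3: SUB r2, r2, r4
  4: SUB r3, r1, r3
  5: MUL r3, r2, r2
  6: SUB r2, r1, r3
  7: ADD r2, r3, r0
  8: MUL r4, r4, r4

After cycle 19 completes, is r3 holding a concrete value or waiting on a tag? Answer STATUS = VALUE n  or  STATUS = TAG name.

c1: issue MUL r0<-Mul1 | r0:Mul1,r1:1,r2:4,r3:6,r4:3
c2: issue ADD r4<-Add1 | r0:Mul1,r1:1,r2:4,r3:6,r4:Add1
c3: issue ADD r2<-Add2 | r0:Mul1,r1:1,r2:Add2,r3:6,r4:Add1
c4: issue SUB r2<-Add3 | r0:Mul1,r1:1,r2:Add3,r3:6,r4:Add1
c5: CDB Add1=5; issue SUB r3<-Add1 | r0:Mul1,r1:1,r2:Add3,r3:Add1,r4:5
c6: CDB Mul1=18; issue MUL r3<-Mul1 | r0:18,r1:1,r2:Add3,r3:Mul1,r4:5
c7: stall | r0:18,r1:1,r2:Add3,r3:Mul1,r4:5
c8: CDB Add1=-5; issue SUB r2<-Add1 | r0:18,r1:1,r2:Add1,r3:Mul1,r4:5
c9: CDB Add2=23; issue ADD r2<-Add2 | r0:18,r1:1,r2:Add2,r3:Mul1,r4:5
c10: issue MUL r4<-Mul2 | r0:18,r1:1,r2:Add2,r3:Mul1,r4:Mul2
c11: - | r0:18,r1:1,r2:Add2,r3:Mul1,r4:Mul2
c12: CDB Add3=18 | r0:18,r1:1,r2:Add2,r3:Mul1,r4:Mul2
c13: - | r0:18,r1:1,r2:Add2,r3:Mul1,r4:Mul2
c14: - | r0:18,r1:1,r2:Add2,r3:Mul1,r4:Mul2
c15: CDB Mul2=25 | r0:18,r1:1,r2:Add2,r3:Mul1,r4:25
c16: - | r0:18,r1:1,r2:Add2,r3:Mul1,r4:25
c17: CDB Mul1=324 | r0:18,r1:1,r2:Add2,r3:324,r4:25
c18: - | r0:18,r1:1,r2:Add2,r3:324,r4:25
c19: - | r0:18,r1:1,r2:Add2,r3:324,r4:25

STATUS = VALUE 324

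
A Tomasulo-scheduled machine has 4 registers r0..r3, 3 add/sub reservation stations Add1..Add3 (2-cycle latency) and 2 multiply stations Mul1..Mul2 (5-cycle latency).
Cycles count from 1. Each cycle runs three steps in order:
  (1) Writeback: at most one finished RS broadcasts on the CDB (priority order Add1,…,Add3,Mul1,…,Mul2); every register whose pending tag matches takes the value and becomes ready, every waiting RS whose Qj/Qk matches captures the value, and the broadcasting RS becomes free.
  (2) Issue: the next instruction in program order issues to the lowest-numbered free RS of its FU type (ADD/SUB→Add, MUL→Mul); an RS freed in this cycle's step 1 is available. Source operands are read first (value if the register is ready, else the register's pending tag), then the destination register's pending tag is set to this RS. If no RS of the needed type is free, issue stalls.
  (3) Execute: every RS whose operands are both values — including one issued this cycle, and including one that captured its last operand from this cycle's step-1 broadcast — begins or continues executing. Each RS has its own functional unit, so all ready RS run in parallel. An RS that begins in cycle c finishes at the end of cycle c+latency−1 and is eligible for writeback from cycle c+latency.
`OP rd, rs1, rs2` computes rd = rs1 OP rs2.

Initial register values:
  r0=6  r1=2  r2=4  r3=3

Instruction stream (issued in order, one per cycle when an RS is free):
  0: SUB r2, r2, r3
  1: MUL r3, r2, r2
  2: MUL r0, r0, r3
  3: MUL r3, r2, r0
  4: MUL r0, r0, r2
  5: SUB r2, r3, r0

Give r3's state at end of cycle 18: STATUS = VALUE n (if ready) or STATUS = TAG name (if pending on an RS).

STATUS = VALUE 6

c1: issue SUB r2<-Add1 | r0:6,r1:2,r2:Add1,r3:3
c2: issue MUL r3<-Mul1 | r0:6,r1:2,r2:Add1,r3:Mul1
c3: CDB Add1=1; issue MUL r0<-Mul2 | r0:Mul2,r1:2,r2:1,r3:Mul1
c4: stall | r0:Mul2,r1:2,r2:1,r3:Mul1
c5: stall | r0:Mul2,r1:2,r2:1,r3:Mul1
c6: stall | r0:Mul2,r1:2,r2:1,r3:Mul1
c7: stall | r0:Mul2,r1:2,r2:1,r3:Mul1
c8: CDB Mul1=1; issue MUL r3<-Mul1 | r0:Mul2,r1:2,r2:1,r3:Mul1
c9: stall | r0:Mul2,r1:2,r2:1,r3:Mul1
c10: stall | r0:Mul2,r1:2,r2:1,r3:Mul1
c11: stall | r0:Mul2,r1:2,r2:1,r3:Mul1
c12: stall | r0:Mul2,r1:2,r2:1,r3:Mul1
c13: CDB Mul2=6; issue MUL r0<-Mul2 | r0:Mul2,r1:2,r2:1,r3:Mul1
c14: issue SUB r2<-Add1 | r0:Mul2,r1:2,r2:Add1,r3:Mul1
c15: - | r0:Mul2,r1:2,r2:Add1,r3:Mul1
c16: - | r0:Mul2,r1:2,r2:Add1,r3:Mul1
c17: - | r0:Mul2,r1:2,r2:Add1,r3:Mul1
c18: CDB Mul1=6 | r0:Mul2,r1:2,r2:Add1,r3:6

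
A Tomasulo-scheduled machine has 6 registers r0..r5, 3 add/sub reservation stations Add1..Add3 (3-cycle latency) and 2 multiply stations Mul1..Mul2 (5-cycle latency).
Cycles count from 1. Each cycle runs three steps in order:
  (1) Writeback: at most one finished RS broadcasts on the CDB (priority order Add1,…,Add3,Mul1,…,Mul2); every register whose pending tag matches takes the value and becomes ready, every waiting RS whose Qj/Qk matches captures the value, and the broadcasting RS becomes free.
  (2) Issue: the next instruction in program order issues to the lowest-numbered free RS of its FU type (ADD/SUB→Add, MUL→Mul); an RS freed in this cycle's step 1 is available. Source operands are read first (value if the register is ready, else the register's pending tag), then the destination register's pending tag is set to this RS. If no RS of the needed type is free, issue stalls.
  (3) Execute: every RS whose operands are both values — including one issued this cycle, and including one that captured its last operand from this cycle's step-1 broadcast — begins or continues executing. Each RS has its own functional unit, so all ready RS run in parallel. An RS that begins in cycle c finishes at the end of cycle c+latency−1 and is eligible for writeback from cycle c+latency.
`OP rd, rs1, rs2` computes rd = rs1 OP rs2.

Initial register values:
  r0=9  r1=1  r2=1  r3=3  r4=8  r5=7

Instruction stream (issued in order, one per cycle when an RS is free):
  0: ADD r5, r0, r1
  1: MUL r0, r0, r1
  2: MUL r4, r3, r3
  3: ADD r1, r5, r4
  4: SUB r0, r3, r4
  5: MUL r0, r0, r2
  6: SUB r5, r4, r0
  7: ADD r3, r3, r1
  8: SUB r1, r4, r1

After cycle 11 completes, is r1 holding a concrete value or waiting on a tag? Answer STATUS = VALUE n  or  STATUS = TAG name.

STATUS = VALUE 19

c1: issue ADD r5<-Add1 | r0:9,r1:1,r2:1,r3:3,r4:8,r5:Add1
c2: issue MUL r0<-Mul1 | r0:Mul1,r1:1,r2:1,r3:3,r4:8,r5:Add1
c3: issue MUL r4<-Mul2 | r0:Mul1,r1:1,r2:1,r3:3,r4:Mul2,r5:Add1
c4: CDB Add1=10; issue ADD r1<-Add1 | r0:Mul1,r1:Add1,r2:1,r3:3,r4:Mul2,r5:10
c5: issue SUB r0<-Add2 | r0:Add2,r1:Add1,r2:1,r3:3,r4:Mul2,r5:10
c6: stall | r0:Add2,r1:Add1,r2:1,r3:3,r4:Mul2,r5:10
c7: CDB Mul1=9; issue MUL r0<-Mul1 | r0:Mul1,r1:Add1,r2:1,r3:3,r4:Mul2,r5:10
c8: CDB Mul2=9; issue SUB r5<-Add3 | r0:Mul1,r1:Add1,r2:1,r3:3,r4:9,r5:Add3
c9: stall | r0:Mul1,r1:Add1,r2:1,r3:3,r4:9,r5:Add3
c10: stall | r0:Mul1,r1:Add1,r2:1,r3:3,r4:9,r5:Add3
c11: CDB Add1=19; issue ADD r3<-Add1 | r0:Mul1,r1:19,r2:1,r3:Add1,r4:9,r5:Add3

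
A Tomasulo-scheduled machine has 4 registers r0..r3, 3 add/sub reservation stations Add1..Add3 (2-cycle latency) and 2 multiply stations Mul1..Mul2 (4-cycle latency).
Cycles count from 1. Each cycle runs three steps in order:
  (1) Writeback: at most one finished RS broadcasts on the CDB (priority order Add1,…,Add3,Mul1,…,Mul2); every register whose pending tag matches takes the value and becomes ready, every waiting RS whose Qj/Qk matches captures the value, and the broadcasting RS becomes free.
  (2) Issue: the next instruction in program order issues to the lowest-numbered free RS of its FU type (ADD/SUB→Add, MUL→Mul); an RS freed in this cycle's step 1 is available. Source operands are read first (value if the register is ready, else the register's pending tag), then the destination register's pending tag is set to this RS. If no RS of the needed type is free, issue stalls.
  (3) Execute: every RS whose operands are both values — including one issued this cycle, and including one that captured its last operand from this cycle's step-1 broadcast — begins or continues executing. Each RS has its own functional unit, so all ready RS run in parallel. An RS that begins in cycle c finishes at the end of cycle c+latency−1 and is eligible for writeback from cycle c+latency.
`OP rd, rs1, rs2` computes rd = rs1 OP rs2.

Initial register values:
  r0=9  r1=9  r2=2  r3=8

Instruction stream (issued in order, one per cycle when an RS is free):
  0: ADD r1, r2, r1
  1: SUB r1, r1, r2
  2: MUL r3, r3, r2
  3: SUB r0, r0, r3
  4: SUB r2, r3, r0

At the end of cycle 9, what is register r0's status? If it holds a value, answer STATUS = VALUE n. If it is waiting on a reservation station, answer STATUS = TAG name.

STATUS = VALUE -7

c1: issue ADD r1<-Add1 | r0:9,r1:Add1,r2:2,r3:8
c2: issue SUB r1<-Add2 | r0:9,r1:Add2,r2:2,r3:8
c3: CDB Add1=11; issue MUL r3<-Mul1 | r0:9,r1:Add2,r2:2,r3:Mul1
c4: issue SUB r0<-Add1 | r0:Add1,r1:Add2,r2:2,r3:Mul1
c5: CDB Add2=9; issue SUB r2<-Add2 | r0:Add1,r1:9,r2:Add2,r3:Mul1
c6: - | r0:Add1,r1:9,r2:Add2,r3:Mul1
c7: CDB Mul1=16 | r0:Add1,r1:9,r2:Add2,r3:16
c8: - | r0:Add1,r1:9,r2:Add2,r3:16
c9: CDB Add1=-7 | r0:-7,r1:9,r2:Add2,r3:16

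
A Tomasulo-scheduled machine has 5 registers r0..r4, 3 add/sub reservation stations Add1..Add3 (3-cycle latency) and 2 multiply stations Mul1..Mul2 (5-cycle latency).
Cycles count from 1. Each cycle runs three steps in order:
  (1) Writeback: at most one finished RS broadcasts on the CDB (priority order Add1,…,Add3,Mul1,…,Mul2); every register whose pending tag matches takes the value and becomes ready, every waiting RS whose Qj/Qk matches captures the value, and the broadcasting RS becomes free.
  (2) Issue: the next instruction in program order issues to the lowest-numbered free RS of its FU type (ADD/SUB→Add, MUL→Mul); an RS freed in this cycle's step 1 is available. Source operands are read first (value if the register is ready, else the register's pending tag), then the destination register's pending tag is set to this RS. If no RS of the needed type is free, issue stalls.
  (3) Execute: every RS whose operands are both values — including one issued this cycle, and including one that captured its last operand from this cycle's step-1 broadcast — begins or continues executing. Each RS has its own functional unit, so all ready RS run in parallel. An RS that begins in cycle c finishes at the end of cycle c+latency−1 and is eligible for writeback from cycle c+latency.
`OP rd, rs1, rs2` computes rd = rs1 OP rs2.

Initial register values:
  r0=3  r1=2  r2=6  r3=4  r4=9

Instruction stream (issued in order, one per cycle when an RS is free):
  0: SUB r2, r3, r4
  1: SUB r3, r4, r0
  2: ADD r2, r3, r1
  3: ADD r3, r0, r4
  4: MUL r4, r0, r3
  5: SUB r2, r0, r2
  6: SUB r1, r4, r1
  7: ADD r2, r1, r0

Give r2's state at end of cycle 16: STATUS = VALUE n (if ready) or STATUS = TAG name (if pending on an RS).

STATUS = TAG Add3

cycle 1: issue SUB r2<-Add1 // r0:3,r1:2,r2:Add1,r3:4,r4:9
cycle 2: issue SUB r3<-Add2 // r0:3,r1:2,r2:Add1,r3:Add2,r4:9
cycle 3: issue ADD r2<-Add3 // r0:3,r1:2,r2:Add3,r3:Add2,r4:9
cycle 4: CDB Add1=-5; issue ADD r3<-Add1 // r0:3,r1:2,r2:Add3,r3:Add1,r4:9
cycle 5: CDB Add2=6; issue MUL r4<-Mul1 // r0:3,r1:2,r2:Add3,r3:Add1,r4:Mul1
cycle 6: issue SUB r2<-Add2 // r0:3,r1:2,r2:Add2,r3:Add1,r4:Mul1
cycle 7: CDB Add1=12; issue SUB r1<-Add1 // r0:3,r1:Add1,r2:Add2,r3:12,r4:Mul1
cycle 8: CDB Add3=8; issue ADD r2<-Add3 // r0:3,r1:Add1,r2:Add3,r3:12,r4:Mul1
cycle 9: - // r0:3,r1:Add1,r2:Add3,r3:12,r4:Mul1
cycle 10: - // r0:3,r1:Add1,r2:Add3,r3:12,r4:Mul1
cycle 11: CDB Add2=-5 // r0:3,r1:Add1,r2:Add3,r3:12,r4:Mul1
cycle 12: CDB Mul1=36 // r0:3,r1:Add1,r2:Add3,r3:12,r4:36
cycle 13: - // r0:3,r1:Add1,r2:Add3,r3:12,r4:36
cycle 14: - // r0:3,r1:Add1,r2:Add3,r3:12,r4:36
cycle 15: CDB Add1=34 // r0:3,r1:34,r2:Add3,r3:12,r4:36
cycle 16: - // r0:3,r1:34,r2:Add3,r3:12,r4:36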